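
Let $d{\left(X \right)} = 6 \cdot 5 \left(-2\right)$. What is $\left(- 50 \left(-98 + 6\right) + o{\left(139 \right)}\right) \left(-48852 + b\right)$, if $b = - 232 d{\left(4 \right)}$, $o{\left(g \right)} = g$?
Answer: $-165542748$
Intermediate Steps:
$d{\left(X \right)} = -60$ ($d{\left(X \right)} = 30 \left(-2\right) = -60$)
$b = 13920$ ($b = \left(-232\right) \left(-60\right) = 13920$)
$\left(- 50 \left(-98 + 6\right) + o{\left(139 \right)}\right) \left(-48852 + b\right) = \left(- 50 \left(-98 + 6\right) + 139\right) \left(-48852 + 13920\right) = \left(\left(-50\right) \left(-92\right) + 139\right) \left(-34932\right) = \left(4600 + 139\right) \left(-34932\right) = 4739 \left(-34932\right) = -165542748$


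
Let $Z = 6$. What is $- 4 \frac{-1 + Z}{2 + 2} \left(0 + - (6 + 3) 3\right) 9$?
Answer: $1215$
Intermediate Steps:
$- 4 \frac{-1 + Z}{2 + 2} \left(0 + - (6 + 3) 3\right) 9 = - 4 \frac{-1 + 6}{2 + 2} \left(0 + - (6 + 3) 3\right) 9 = - 4 \cdot \frac{5}{4} \left(0 + \left(-1\right) 9 \cdot 3\right) 9 = - 4 \cdot 5 \cdot \frac{1}{4} \left(0 - 27\right) 9 = - 4 \frac{5 \left(0 - 27\right)}{4} \cdot 9 = - 4 \cdot \frac{5}{4} \left(-27\right) 9 = \left(-4\right) \left(- \frac{135}{4}\right) 9 = 135 \cdot 9 = 1215$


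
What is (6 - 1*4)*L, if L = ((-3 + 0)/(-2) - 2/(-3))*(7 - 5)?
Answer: 26/3 ≈ 8.6667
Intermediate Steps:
L = 13/3 (L = (-3*(-½) - 2*(-⅓))*2 = (3/2 + ⅔)*2 = (13/6)*2 = 13/3 ≈ 4.3333)
(6 - 1*4)*L = (6 - 1*4)*(13/3) = (6 - 4)*(13/3) = 2*(13/3) = 26/3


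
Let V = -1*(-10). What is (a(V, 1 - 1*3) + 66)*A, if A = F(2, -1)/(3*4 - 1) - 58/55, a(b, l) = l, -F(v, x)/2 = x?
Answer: -3072/55 ≈ -55.855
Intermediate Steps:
F(v, x) = -2*x
V = 10
A = -48/55 (A = (-2*(-1))/(3*4 - 1) - 58/55 = 2/(12 - 1) - 58*1/55 = 2/11 - 58/55 = -48/55 ≈ -0.87273)
(a(V, 1 - 1*3) + 66)*A = ((1 - 1*3) + 66)*(-48/55) = ((1 - 3) + 66)*(-48/55) = (-2 + 66)*(-48/55) = 64*(-48/55) = -3072/55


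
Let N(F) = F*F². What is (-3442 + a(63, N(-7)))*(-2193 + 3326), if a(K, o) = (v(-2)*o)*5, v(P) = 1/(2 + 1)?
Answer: -13642453/3 ≈ -4.5475e+6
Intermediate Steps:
v(P) = ⅓ (v(P) = 1/3 = ⅓)
N(F) = F³
a(K, o) = 5*o/3 (a(K, o) = (o/3)*5 = 5*o/3)
(-3442 + a(63, N(-7)))*(-2193 + 3326) = (-3442 + (5/3)*(-7)³)*(-2193 + 3326) = (-3442 + (5/3)*(-343))*1133 = (-3442 - 1715/3)*1133 = -12041/3*1133 = -13642453/3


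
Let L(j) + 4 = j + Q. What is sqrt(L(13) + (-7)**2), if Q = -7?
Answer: sqrt(51) ≈ 7.1414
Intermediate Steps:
L(j) = -11 + j (L(j) = -4 + (j - 7) = -4 + (-7 + j) = -11 + j)
sqrt(L(13) + (-7)**2) = sqrt((-11 + 13) + (-7)**2) = sqrt(2 + 49) = sqrt(51)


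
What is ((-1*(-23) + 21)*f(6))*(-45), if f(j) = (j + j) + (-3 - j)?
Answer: -5940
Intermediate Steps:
f(j) = -3 + j (f(j) = 2*j + (-3 - j) = -3 + j)
((-1*(-23) + 21)*f(6))*(-45) = ((-1*(-23) + 21)*(-3 + 6))*(-45) = ((23 + 21)*3)*(-45) = (44*3)*(-45) = 132*(-45) = -5940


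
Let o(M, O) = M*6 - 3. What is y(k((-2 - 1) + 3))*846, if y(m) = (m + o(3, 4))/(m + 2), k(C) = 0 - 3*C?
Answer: 6345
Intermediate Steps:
o(M, O) = -3 + 6*M (o(M, O) = 6*M - 3 = -3 + 6*M)
k(C) = -3*C
y(m) = (15 + m)/(2 + m) (y(m) = (m + (-3 + 6*3))/(m + 2) = (m + (-3 + 18))/(2 + m) = (m + 15)/(2 + m) = (15 + m)/(2 + m))
y(k((-2 - 1) + 3))*846 = ((15 - 3*((-2 - 1) + 3))/(2 - 3*((-2 - 1) + 3)))*846 = ((15 - 3*(-3 + 3))/(2 - 3*(-3 + 3)))*846 = ((15 - 3*0)/(2 - 3*0))*846 = ((15 + 0)/(2 + 0))*846 = (15/2)*846 = 6345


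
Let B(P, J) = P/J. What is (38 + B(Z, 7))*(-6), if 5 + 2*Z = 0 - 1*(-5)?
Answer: -228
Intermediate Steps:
Z = 0 (Z = -5/2 + (0 - 1*(-5))/2 = -5/2 + (0 + 5)/2 = -5/2 + (½)*5 = -5/2 + 5/2 = 0)
B(P, J) = P/J
(38 + B(Z, 7))*(-6) = (38 + 0/7)*(-6) = (38 + 0*(⅐))*(-6) = (38 + 0)*(-6) = 38*(-6) = -228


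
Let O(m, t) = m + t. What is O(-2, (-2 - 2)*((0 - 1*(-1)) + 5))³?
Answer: -17576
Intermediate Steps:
O(-2, (-2 - 2)*((0 - 1*(-1)) + 5))³ = (-2 + (-2 - 2)*((0 - 1*(-1)) + 5))³ = (-2 - 4*((0 + 1) + 5))³ = (-2 - 4*(1 + 5))³ = (-2 - 4*6)³ = (-2 - 24)³ = (-26)³ = -17576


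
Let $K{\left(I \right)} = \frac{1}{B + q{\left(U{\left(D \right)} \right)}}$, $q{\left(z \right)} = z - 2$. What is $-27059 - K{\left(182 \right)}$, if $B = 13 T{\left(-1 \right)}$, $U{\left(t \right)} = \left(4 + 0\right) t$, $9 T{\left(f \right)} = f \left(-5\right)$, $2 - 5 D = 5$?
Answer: $- \frac{3436538}{127} \approx -27059.0$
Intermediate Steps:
$D = - \frac{3}{5}$ ($D = \frac{2}{5} - 1 = - \frac{3}{5} \approx -0.6$)
$T{\left(f \right)} = - \frac{5 f}{9}$ ($T{\left(f \right)} = \frac{f \left(-5\right)}{9} = \frac{\left(-5\right) f}{9} = - \frac{5 f}{9}$)
$U{\left(t \right)} = 4 t$
$q{\left(z \right)} = -2 + z$ ($q{\left(z \right)} = z - 2 = -2 + z$)
$B = \frac{65}{9}$ ($B = 13 \left(\left(- \frac{5}{9}\right) \left(-1\right)\right) = 13 \cdot \frac{5}{9} = \frac{65}{9} \approx 7.2222$)
$K{\left(I \right)} = \frac{45}{127}$ ($K{\left(I \right)} = \frac{1}{\frac{65}{9} + \left(-2 + 4 \left(- \frac{3}{5}\right)\right)} = \frac{1}{\frac{65}{9} - \frac{22}{5}} = \frac{1}{\frac{127}{45}} = \frac{45}{127}$)
$-27059 - K{\left(182 \right)} = -27059 - \frac{45}{127} = - \frac{3436538}{127}$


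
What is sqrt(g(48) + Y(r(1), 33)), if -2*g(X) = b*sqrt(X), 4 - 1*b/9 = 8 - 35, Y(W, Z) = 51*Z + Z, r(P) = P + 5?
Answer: sqrt(1716 - 558*sqrt(3)) ≈ 27.377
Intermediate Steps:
r(P) = 5 + P
Y(W, Z) = 52*Z
b = 279 (b = 36 - 9*(8 - 35) = 36 - 9*(-27) = 36 + 243 = 279)
g(X) = -279*sqrt(X)/2
sqrt(g(48) + Y(r(1), 33)) = sqrt(-558*sqrt(3) + 52*33) = sqrt(-558*sqrt(3) + 1716) = sqrt(1716 - 558*sqrt(3))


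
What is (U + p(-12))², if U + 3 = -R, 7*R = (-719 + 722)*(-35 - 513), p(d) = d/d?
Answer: 2656900/49 ≈ 54222.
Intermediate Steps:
p(d) = 1
R = -1644/7 (R = ((-719 + 722)*(-35 - 513))/7 = (3*(-548))/7 = (⅐)*(-1644) = -1644/7 ≈ -234.86)
U = 1623/7 (U = -3 - 1*(-1644/7) = -3 + 1644/7 = 1623/7 ≈ 231.86)
(U + p(-12))² = (1623/7 + 1)² = (1630/7)² = 2656900/49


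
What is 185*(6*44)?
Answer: 48840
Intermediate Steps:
185*(6*44) = 185*264 = 48840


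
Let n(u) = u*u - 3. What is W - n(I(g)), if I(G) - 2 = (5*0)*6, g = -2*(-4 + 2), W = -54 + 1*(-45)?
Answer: -100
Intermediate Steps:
W = -99 (W = -54 - 45 = -99)
g = 4 (g = -2*(-2) = 4)
I(G) = 2 (I(G) = 2 + (5*0)*6 = 2 + 0*6 = 2 + 0 = 2)
n(u) = -3 + u² (n(u) = u² - 3 = -3 + u²)
W - n(I(g)) = -99 - (-3 + 2²) = -99 - (-3 + 4) = -99 - 1*1 = -99 - 1 = -100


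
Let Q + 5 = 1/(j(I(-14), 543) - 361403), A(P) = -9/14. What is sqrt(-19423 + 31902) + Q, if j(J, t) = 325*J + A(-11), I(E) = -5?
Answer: -25412019/5082401 + sqrt(12479) ≈ 106.71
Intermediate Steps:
A(P) = -9/14 (A(P) = -9*1/14 = -9/14)
j(J, t) = -9/14 + 325*J (j(J, t) = 325*J - 9/14 = -9/14 + 325*J)
Q = -25412019/5082401 (Q = -5 + 1/((-9/14 + 325*(-5)) - 361403) = -5 + 1/((-9/14 - 1625) - 361403) = -5 + 1/(-22759/14 - 361403) = -5 + 1/(-5082401/14) = -5 - 14/5082401 = -25412019/5082401 ≈ -5.0000)
sqrt(-19423 + 31902) + Q = sqrt(-19423 + 31902) - 25412019/5082401 = sqrt(12479) - 25412019/5082401 = -25412019/5082401 + sqrt(12479)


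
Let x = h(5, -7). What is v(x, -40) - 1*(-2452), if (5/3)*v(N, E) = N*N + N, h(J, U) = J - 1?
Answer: 2464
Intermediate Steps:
h(J, U) = -1 + J
x = 4 (x = -1 + 5 = 4)
v(N, E) = 3*N/5 + 3*N²/5 (v(N, E) = 3*(N*N + N)/5 = 3*(N² + N)/5 = 3*(N + N²)/5 = 3*N/5 + 3*N²/5)
v(x, -40) - 1*(-2452) = (⅗)*4*(1 + 4) - 1*(-2452) = (⅗)*4*5 + 2452 = 12 + 2452 = 2464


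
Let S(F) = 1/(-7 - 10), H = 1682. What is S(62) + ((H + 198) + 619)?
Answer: 42482/17 ≈ 2498.9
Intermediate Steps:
S(F) = -1/17 (S(F) = 1/(-17) = -1/17)
S(62) + ((H + 198) + 619) = -1/17 + ((1682 + 198) + 619) = -1/17 + (1880 + 619) = -1/17 + 2499 = 42482/17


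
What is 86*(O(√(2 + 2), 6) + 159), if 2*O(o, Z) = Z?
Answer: 13932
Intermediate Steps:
O(o, Z) = Z/2
86*(O(√(2 + 2), 6) + 159) = 86*((½)*6 + 159) = 86*(3 + 159) = 86*162 = 13932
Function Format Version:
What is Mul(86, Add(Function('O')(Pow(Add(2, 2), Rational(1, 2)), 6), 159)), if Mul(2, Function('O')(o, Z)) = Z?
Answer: 13932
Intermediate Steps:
Function('O')(o, Z) = Mul(Rational(1, 2), Z)
Mul(86, Add(Function('O')(Pow(Add(2, 2), Rational(1, 2)), 6), 159)) = Mul(86, Add(Mul(Rational(1, 2), 6), 159)) = Mul(86, Add(3, 159)) = Mul(86, 162) = 13932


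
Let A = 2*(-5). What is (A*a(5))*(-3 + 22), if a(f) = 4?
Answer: -760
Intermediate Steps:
A = -10
(A*a(5))*(-3 + 22) = (-10*4)*(-3 + 22) = -40*19 = -760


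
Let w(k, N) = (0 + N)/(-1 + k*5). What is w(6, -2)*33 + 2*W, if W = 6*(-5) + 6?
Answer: -1458/29 ≈ -50.276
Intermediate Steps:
W = -24 (W = -30 + 6 = -24)
w(k, N) = N/(-1 + 5*k)
w(6, -2)*33 + 2*W = -2/(-1 + 5*6)*33 + 2*(-24) = -2/(-1 + 30)*33 - 48 = -2/29*33 - 48 = -66/29 - 48 = -1458/29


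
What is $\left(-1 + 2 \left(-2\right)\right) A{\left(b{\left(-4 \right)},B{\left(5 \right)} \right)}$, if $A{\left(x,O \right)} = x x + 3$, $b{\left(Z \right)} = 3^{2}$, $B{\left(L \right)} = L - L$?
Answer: $-420$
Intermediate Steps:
$B{\left(L \right)} = 0$
$b{\left(Z \right)} = 9$
$A{\left(x,O \right)} = 3 + x^{2}$ ($A{\left(x,O \right)} = x^{2} + 3 = 3 + x^{2}$)
$\left(-1 + 2 \left(-2\right)\right) A{\left(b{\left(-4 \right)},B{\left(5 \right)} \right)} = \left(-1 + 2 \left(-2\right)\right) \left(3 + 9^{2}\right) = \left(-1 - 4\right) \left(3 + 81\right) = \left(-5\right) 84 = -420$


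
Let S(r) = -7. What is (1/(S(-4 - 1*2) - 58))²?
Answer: 1/4225 ≈ 0.00023669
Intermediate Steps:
(1/(S(-4 - 1*2) - 58))² = (1/(-7 - 58))² = (1/(-65))² = (-1/65)² = 1/4225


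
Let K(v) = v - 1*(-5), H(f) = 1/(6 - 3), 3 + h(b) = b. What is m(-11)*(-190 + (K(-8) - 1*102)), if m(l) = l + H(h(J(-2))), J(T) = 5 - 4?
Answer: 9440/3 ≈ 3146.7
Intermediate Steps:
J(T) = 1
h(b) = -3 + b
H(f) = ⅓ (H(f) = 1/3 = ⅓)
K(v) = 5 + v (K(v) = v + 5 = 5 + v)
m(l) = ⅓ + l (m(l) = l + ⅓ = ⅓ + l)
m(-11)*(-190 + (K(-8) - 1*102)) = (⅓ - 11)*(-190 + ((5 - 8) - 1*102)) = -32*(-190 + (-3 - 102))/3 = -32*(-190 - 105)/3 = -32/3*(-295) = 9440/3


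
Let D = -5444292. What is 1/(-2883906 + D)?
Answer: -1/8328198 ≈ -1.2007e-7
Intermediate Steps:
1/(-2883906 + D) = 1/(-2883906 - 5444292) = 1/(-8328198) = -1/8328198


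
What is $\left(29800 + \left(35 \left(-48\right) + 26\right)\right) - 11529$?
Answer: $16617$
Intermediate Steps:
$\left(29800 + \left(35 \left(-48\right) + 26\right)\right) - 11529 = \left(29800 + \left(-1680 + 26\right)\right) - 11529 = \left(29800 - 1654\right) - 11529 = 28146 - 11529 = 16617$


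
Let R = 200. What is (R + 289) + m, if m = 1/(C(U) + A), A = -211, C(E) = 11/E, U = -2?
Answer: 211735/433 ≈ 489.00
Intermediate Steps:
m = -2/433 (m = 1/(11/(-2) - 211) = 1/(11*(-1/2) - 211) = 1/(-11/2 - 211) = 1/(-433/2) = -2/433 ≈ -0.0046189)
(R + 289) + m = (200 + 289) - 2/433 = 489 - 2/433 = 211735/433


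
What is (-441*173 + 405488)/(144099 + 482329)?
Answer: 329195/626428 ≈ 0.52551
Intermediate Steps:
(-441*173 + 405488)/(144099 + 482329) = (-76293 + 405488)/626428 = 329195*(1/626428) = 329195/626428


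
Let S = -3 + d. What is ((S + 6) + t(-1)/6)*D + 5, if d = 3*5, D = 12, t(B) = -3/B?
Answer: 227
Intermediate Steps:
d = 15
S = 12 (S = -3 + 15 = 12)
((S + 6) + t(-1)/6)*D + 5 = ((12 + 6) - 3/(-1)/6)*12 + 5 = (18 - 3*(-1)*(1/6))*12 + 5 = (18 + 3*(1/6))*12 + 5 = (18 + 1/2)*12 + 5 = (37/2)*12 + 5 = 222 + 5 = 227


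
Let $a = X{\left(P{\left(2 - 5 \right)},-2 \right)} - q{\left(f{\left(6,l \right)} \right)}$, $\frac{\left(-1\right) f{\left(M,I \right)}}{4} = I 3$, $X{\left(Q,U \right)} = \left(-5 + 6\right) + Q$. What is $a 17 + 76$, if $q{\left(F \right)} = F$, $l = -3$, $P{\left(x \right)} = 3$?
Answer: $-468$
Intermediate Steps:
$X{\left(Q,U \right)} = 1 + Q$
$f{\left(M,I \right)} = - 12 I$ ($f{\left(M,I \right)} = - 4 I 3 = - 4 \cdot 3 I = - 12 I$)
$a = -32$ ($a = \left(1 + 3\right) - \left(-12\right) \left(-3\right) = 4 - 36 = -32$)
$a 17 + 76 = \left(-32\right) 17 + 76 = -544 + 76 = -468$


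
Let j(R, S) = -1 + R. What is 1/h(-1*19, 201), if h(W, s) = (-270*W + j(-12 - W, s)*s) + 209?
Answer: 1/6545 ≈ 0.00015279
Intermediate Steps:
h(W, s) = 209 - 270*W + s*(-13 - W) (h(W, s) = (-270*W + (-1 + (-12 - W))*s) + 209 = (-270*W + (-13 - W)*s) + 209 = (-270*W + s*(-13 - W)) + 209 = 209 - 270*W + s*(-13 - W))
1/h(-1*19, 201) = 1/(209 - (-270)*19 - 1*201*(13 - 1*19)) = 1/(209 - 270*(-19) - 1*201*(13 - 19)) = 1/(209 + 5130 - 1*201*(-6)) = 1/(209 + 5130 + 1206) = 1/6545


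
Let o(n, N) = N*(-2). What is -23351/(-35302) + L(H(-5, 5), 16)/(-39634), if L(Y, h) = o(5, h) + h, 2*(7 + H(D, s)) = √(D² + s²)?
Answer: 24369957/36819986 ≈ 0.66187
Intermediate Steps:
o(n, N) = -2*N
H(D, s) = -7 + √(D² + s²)/2
L(Y, h) = -h (L(Y, h) = -2*h + h = -h)
-23351/(-35302) + L(H(-5, 5), 16)/(-39634) = -23351/(-35302) - 1*16/(-39634) = -23351*(-1/35302) - 16*(-1/39634) = 1229/1858 + 8/19817 = 24369957/36819986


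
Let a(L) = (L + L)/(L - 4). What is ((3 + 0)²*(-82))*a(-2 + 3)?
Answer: 492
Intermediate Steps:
a(L) = 2*L/(-4 + L) (a(L) = (2*L)/(-4 + L) = 2*L/(-4 + L))
((3 + 0)²*(-82))*a(-2 + 3) = ((3 + 0)²*(-82))*(2*(-2 + 3)/(-4 + (-2 + 3))) = (3²*(-82))*(2*1/(-4 + 1)) = (9*(-82))*(2*1/(-3)) = -1476*(-1)/3 = -738*(-⅔) = 492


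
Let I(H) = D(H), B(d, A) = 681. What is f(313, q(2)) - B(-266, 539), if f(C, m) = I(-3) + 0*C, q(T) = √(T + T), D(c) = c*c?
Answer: -672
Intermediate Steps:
D(c) = c²
q(T) = √2*√T (q(T) = √(2*T) = √2*√T)
I(H) = H²
f(C, m) = 9 (f(C, m) = (-3)² + 0*C = 9 + 0 = 9)
f(313, q(2)) - B(-266, 539) = 9 - 1*681 = 9 - 681 = -672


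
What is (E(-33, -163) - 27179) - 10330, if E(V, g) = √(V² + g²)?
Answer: -37509 + √27658 ≈ -37343.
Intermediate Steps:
(E(-33, -163) - 27179) - 10330 = (√((-33)² + (-163)²) - 27179) - 10330 = (√(1089 + 26569) - 27179) - 10330 = (√27658 - 27179) - 10330 = (-27179 + √27658) - 10330 = -37509 + √27658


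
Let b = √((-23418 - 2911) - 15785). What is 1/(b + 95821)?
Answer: 95821/9181706155 - I*√42114/9181706155 ≈ 1.0436e-5 - 2.2351e-8*I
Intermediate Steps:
b = I*√42114 (b = √(-26329 - 15785) = √(-42114) = I*√42114 ≈ 205.22*I)
1/(b + 95821) = 1/(I*√42114 + 95821) = 1/(95821 + I*√42114)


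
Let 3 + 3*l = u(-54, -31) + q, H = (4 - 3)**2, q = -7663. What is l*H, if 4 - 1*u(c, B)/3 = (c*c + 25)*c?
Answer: 468788/3 ≈ 1.5626e+5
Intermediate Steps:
u(c, B) = 12 - 3*c*(25 + c**2) (u(c, B) = 12 - 3*(c*c + 25)*c = 12 - 3*(c**2 + 25)*c = 12 - 3*(25 + c**2)*c = 12 - 3*c*(25 + c**2))
H = 1 (H = 1**2 = 1)
l = 468788/3 (l = -1 + ((12 - 75*(-54) - 3*(-54)**3) - 7663)/3 = -1 + ((12 + 4050 - 3*(-157464)) - 7663)/3 = -1 + ((12 + 4050 + 472392) - 7663)/3 = -1 + (476454 - 7663)/3 = -1 + (1/3)*468791 = -1 + 468791/3 = 468788/3 ≈ 1.5626e+5)
l*H = (468788/3)*1 = 468788/3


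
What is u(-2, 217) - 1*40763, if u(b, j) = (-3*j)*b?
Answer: -39461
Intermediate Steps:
u(b, j) = -3*b*j
u(-2, 217) - 1*40763 = -3*(-2)*217 - 1*40763 = 1302 - 40763 = -39461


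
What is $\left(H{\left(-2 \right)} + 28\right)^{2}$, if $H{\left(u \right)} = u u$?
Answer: $1024$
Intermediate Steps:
$H{\left(u \right)} = u^{2}$
$\left(H{\left(-2 \right)} + 28\right)^{2} = \left(\left(-2\right)^{2} + 28\right)^{2} = \left(4 + 28\right)^{2} = 32^{2} = 1024$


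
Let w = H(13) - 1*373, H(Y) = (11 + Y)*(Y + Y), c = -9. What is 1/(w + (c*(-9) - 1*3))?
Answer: 1/329 ≈ 0.0030395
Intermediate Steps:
H(Y) = 2*Y*(11 + Y) (H(Y) = (11 + Y)*(2*Y) = 2*Y*(11 + Y))
w = 251 (w = 2*13*(11 + 13) - 1*373 = 2*13*24 - 373 = 624 - 373 = 251)
1/(w + (c*(-9) - 1*3)) = 1/(251 + (-9*(-9) - 1*3)) = 1/(251 + (81 - 3)) = 1/(251 + 78) = 1/329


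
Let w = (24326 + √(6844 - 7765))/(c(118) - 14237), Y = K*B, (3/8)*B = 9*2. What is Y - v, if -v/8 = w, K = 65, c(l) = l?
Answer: 43856672/14119 - 8*I*√921/14119 ≈ 3106.2 - 0.017196*I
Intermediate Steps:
B = 48 (B = 8*(9*2)/3 = (8/3)*18 = 48)
Y = 3120 (Y = 65*48 = 3120)
w = -24326/14119 - I*√921/14119 (w = (24326 + √(6844 - 7765))/(118 - 14237) = (24326 + √(-921))/(-14119) = (24326 + I*√921)*(-1/14119) = -24326/14119 - I*√921/14119 ≈ -1.7229 - 0.0021494*I)
v = 194608/14119 + 8*I*√921/14119 (v = -8*(-24326/14119 - I*√921/14119) = 194608/14119 + 8*I*√921/14119 ≈ 13.783 + 0.017196*I)
Y - v = 3120 - (194608/14119 + 8*I*√921/14119) = 3120 + (-194608/14119 - 8*I*√921/14119) = 43856672/14119 - 8*I*√921/14119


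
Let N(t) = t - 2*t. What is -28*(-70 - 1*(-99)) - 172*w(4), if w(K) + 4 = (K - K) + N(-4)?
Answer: -812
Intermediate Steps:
N(t) = -t
w(K) = 0 (w(K) = -4 + ((K - K) - 1*(-4)) = -4 + (0 + 4) = -4 + 4 = 0)
-28*(-70 - 1*(-99)) - 172*w(4) = -28*(-70 - 1*(-99)) - 172*0 = -28*(-70 + 99) + 0 = -28*29 + 0 = -812 + 0 = -812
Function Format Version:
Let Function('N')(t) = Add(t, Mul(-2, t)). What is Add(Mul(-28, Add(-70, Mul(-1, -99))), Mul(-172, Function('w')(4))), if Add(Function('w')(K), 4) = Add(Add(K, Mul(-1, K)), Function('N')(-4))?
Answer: -812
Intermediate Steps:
Function('N')(t) = Mul(-1, t)
Function('w')(K) = 0 (Function('w')(K) = Add(-4, Add(Add(K, Mul(-1, K)), Mul(-1, -4))) = Add(-4, Add(0, 4)) = Add(-4, 4) = 0)
Add(Mul(-28, Add(-70, Mul(-1, -99))), Mul(-172, Function('w')(4))) = Add(Mul(-28, Add(-70, Mul(-1, -99))), Mul(-172, 0)) = Add(Mul(-28, Add(-70, 99)), 0) = Add(Mul(-28, 29), 0) = Add(-812, 0) = -812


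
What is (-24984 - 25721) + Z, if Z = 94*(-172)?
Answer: -66873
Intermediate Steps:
Z = -16168
(-24984 - 25721) + Z = (-24984 - 25721) - 16168 = -50705 - 16168 = -66873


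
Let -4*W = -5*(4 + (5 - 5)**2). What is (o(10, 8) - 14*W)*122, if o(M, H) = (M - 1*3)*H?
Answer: -1708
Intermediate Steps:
W = 5 (W = -(-5)*(4 + (5 - 5)**2)/4 = -(-5)*(4 + 0**2)/4 = -(-5)*(4 + 0)/4 = -(-5)*4/4 = -1/4*(-20) = 5)
o(M, H) = H*(-3 + M) (o(M, H) = (M - 3)*H = (-3 + M)*H = H*(-3 + M))
(o(10, 8) - 14*W)*122 = (8*(-3 + 10) - 14*5)*122 = (8*7 - 70)*122 = (56 - 70)*122 = -14*122 = -1708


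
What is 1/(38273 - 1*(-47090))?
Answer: 1/85363 ≈ 1.1715e-5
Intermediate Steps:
1/(38273 - 1*(-47090)) = 1/(38273 + 47090) = 1/85363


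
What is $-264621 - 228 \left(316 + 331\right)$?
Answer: $-412137$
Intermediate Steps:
$-264621 - 228 \left(316 + 331\right) = -264621 - 228 \cdot 647 = -264621 - 147516 = -412137$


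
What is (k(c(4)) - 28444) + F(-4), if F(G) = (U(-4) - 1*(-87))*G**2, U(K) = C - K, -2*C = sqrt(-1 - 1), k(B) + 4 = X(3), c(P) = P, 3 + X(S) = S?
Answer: -26992 - 8*I*sqrt(2) ≈ -26992.0 - 11.314*I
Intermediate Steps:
X(S) = -3 + S
k(B) = -4 (k(B) = -4 + (-3 + 3) = -4 + 0 = -4)
C = -I*sqrt(2)/2 (C = -sqrt(-1 - 1)/2 = -I*sqrt(2)/2 ≈ -0.70711*I)
U(K) = -K - I*sqrt(2)/2 (U(K) = -I*sqrt(2)/2 - K = -K - I*sqrt(2)/2)
F(G) = G**2*(91 - I*sqrt(2)/2) (F(G) = ((-1*(-4) - I*sqrt(2)/2) - 1*(-87))*G**2 = ((4 - I*sqrt(2)/2) + 87)*G**2 = (91 - I*sqrt(2)/2)*G**2 = G**2*(91 - I*sqrt(2)/2))
(k(c(4)) - 28444) + F(-4) = (-4 - 28444) + (1/2)*(-4)**2*(182 - I*sqrt(2)) = -28448 + (1/2)*16*(182 - I*sqrt(2)) = -28448 + (1456 - 8*I*sqrt(2)) = -26992 - 8*I*sqrt(2)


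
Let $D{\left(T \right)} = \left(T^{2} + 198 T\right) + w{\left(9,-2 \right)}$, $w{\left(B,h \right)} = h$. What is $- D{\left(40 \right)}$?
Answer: $-9518$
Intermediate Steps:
$D{\left(T \right)} = -2 + T^{2} + 198 T$ ($D{\left(T \right)} = \left(T^{2} + 198 T\right) - 2 = -2 + T^{2} + 198 T$)
$- D{\left(40 \right)} = - (-2 + 40^{2} + 198 \cdot 40) = - (-2 + 1600 + 7920) = \left(-1\right) 9518 = -9518$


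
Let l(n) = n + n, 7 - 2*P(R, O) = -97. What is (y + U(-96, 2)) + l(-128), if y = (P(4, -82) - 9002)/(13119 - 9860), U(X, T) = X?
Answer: -1156118/3259 ≈ -354.75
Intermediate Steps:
P(R, O) = 52 (P(R, O) = 7/2 - ½*(-97) = 7/2 + 97/2 = 52)
l(n) = 2*n
y = -8950/3259 (y = (52 - 9002)/(13119 - 9860) = -8950/3259 ≈ -2.7462)
(y + U(-96, 2)) + l(-128) = (-8950/3259 - 96) + 2*(-128) = -321814/3259 - 256 = -1156118/3259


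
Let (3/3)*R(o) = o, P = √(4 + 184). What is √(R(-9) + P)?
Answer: √(-9 + 2*√47) ≈ 2.1706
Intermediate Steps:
P = 2*√47 (P = √188 = 2*√47 ≈ 13.711)
R(o) = o
√(R(-9) + P) = √(-9 + 2*√47)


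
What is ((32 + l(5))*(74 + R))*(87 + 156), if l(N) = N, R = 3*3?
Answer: 746253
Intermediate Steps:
R = 9
((32 + l(5))*(74 + R))*(87 + 156) = ((32 + 5)*(74 + 9))*(87 + 156) = (37*83)*243 = 3071*243 = 746253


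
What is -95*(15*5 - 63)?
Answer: -1140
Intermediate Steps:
-95*(15*5 - 63) = -95*(75 - 63) = -95*12 = -1140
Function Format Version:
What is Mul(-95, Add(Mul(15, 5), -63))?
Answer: -1140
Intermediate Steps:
Mul(-95, Add(Mul(15, 5), -63)) = Mul(-95, Add(75, -63)) = Mul(-95, 12) = -1140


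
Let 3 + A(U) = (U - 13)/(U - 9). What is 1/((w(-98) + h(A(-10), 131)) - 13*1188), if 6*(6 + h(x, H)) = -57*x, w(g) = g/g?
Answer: -1/15432 ≈ -6.4800e-5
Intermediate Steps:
A(U) = -3 + (-13 + U)/(-9 + U) (A(U) = -3 + (U - 13)/(U - 9) = -3 + (-13 + U)/(-9 + U))
w(g) = 1
h(x, H) = -6 - 19*x/2 (h(x, H) = -6 + (-57*x)/6 = -6 - 19*x/2)
1/((w(-98) + h(A(-10), 131)) - 13*1188) = 1/((1 + (-6 - 19*(7 - 1*(-10))/(-9 - 10))) - 13*1188) = 1/((1 + (-6 - 19*(7 + 10)/(-19))) - 15444) = 1/((1 + (-6 - 19*(-1)*17/19)) - 15444) = 1/((1 + (-6 - 19/2*(-34/19))) - 15444) = 1/((1 + (-6 + 17)) - 15444) = 1/((1 + 11) - 15444) = 1/(12 - 15444) = 1/(-15432) = -1/15432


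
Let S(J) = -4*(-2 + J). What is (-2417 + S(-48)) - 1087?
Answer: -3304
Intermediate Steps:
S(J) = 8 - 4*J
(-2417 + S(-48)) - 1087 = (-2417 + (8 - 4*(-48))) - 1087 = (-2417 + (8 + 192)) - 1087 = (-2417 + 200) - 1087 = -2217 - 1087 = -3304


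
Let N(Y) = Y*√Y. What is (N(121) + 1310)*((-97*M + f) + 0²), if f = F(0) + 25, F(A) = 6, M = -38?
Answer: 9816597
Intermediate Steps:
N(Y) = Y^(3/2)
f = 31 (f = 6 + 25 = 31)
(N(121) + 1310)*((-97*M + f) + 0²) = (121^(3/2) + 1310)*((-97*(-38) + 31) + 0²) = (1331 + 1310)*((3686 + 31) + 0) = 2641*(3717 + 0) = 2641*3717 = 9816597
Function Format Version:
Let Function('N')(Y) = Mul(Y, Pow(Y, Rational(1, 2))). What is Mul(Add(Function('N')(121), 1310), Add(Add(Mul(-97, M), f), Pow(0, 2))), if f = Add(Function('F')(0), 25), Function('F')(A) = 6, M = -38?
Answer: 9816597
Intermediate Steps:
Function('N')(Y) = Pow(Y, Rational(3, 2))
f = 31 (f = Add(6, 25) = 31)
Mul(Add(Function('N')(121), 1310), Add(Add(Mul(-97, M), f), Pow(0, 2))) = Mul(Add(Pow(121, Rational(3, 2)), 1310), Add(Add(Mul(-97, -38), 31), Pow(0, 2))) = Mul(Add(1331, 1310), Add(Add(3686, 31), 0)) = Mul(2641, Add(3717, 0)) = Mul(2641, 3717) = 9816597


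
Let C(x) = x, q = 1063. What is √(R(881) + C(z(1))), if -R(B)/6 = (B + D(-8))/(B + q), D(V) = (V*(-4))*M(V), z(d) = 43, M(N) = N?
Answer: √13307/18 ≈ 6.4087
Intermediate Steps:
D(V) = -4*V² (D(V) = (V*(-4))*V = (-4*V)*V = -4*V²)
R(B) = -6*(-256 + B)/(1063 + B) (R(B) = -6*(B - 4*(-8)²)/(B + 1063) = -6*(B - 4*64)/(1063 + B) = -6*(B - 256)/(1063 + B) = -6*(-256 + B)/(1063 + B))
√(R(881) + C(z(1))) = √(6*(256 - 1*881)/(1063 + 881) + 43) = √(6*(256 - 881)/1944 + 43) = √(6*(1/1944)*(-625) + 43) = √(-625/324 + 43) = √(13307/324) = √13307/18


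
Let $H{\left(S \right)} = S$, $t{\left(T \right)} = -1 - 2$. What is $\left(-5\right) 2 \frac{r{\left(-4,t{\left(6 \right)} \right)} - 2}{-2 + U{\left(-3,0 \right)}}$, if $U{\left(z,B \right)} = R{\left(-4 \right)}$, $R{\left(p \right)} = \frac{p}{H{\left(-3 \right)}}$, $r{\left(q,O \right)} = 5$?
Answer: $45$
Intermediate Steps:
$t{\left(T \right)} = -3$ ($t{\left(T \right)} = -1 - 2 = -3$)
$R{\left(p \right)} = - \frac{p}{3}$ ($R{\left(p \right)} = \frac{p}{-3} = p \left(- \frac{1}{3}\right) = - \frac{p}{3}$)
$U{\left(z,B \right)} = \frac{4}{3}$ ($U{\left(z,B \right)} = \left(- \frac{1}{3}\right) \left(-4\right) = \frac{4}{3}$)
$\left(-5\right) 2 \frac{r{\left(-4,t{\left(6 \right)} \right)} - 2}{-2 + U{\left(-3,0 \right)}} = \left(-5\right) 2 \frac{5 - 2}{-2 + \frac{4}{3}} = - 10 \frac{3}{- \frac{2}{3}} = - 10 \cdot 3 \left(- \frac{3}{2}\right) = \left(-10\right) \left(- \frac{9}{2}\right) = 45$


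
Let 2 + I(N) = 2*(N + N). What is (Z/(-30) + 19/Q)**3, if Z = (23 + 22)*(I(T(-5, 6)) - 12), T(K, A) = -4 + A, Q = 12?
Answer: 2048383/1728 ≈ 1185.4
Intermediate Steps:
I(N) = -2 + 4*N (I(N) = -2 + 2*(N + N) = -2 + 2*(2*N) = -2 + 4*N)
Z = -270 (Z = (23 + 22)*((-2 + 4*(-4 + 6)) - 12) = 45*((-2 + 4*2) - 12) = 45*((-2 + 8) - 12) = 45*(6 - 12) = 45*(-6) = -270)
(Z/(-30) + 19/Q)**3 = (-270/(-30) + 19/12)**3 = (-270*(-1/30) + 19*(1/12))**3 = (9 + 19/12)**3 = (127/12)**3 = 2048383/1728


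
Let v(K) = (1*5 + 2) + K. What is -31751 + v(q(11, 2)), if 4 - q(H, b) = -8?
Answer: -31732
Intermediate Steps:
q(H, b) = 12 (q(H, b) = 4 - 1*(-8) = 4 + 8 = 12)
v(K) = 7 + K (v(K) = (5 + 2) + K = 7 + K)
-31751 + v(q(11, 2)) = -31751 + (7 + 12) = -31751 + 19 = -31732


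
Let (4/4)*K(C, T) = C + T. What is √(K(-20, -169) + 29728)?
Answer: √29539 ≈ 171.87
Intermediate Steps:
K(C, T) = C + T
√(K(-20, -169) + 29728) = √((-20 - 169) + 29728) = √(-189 + 29728) = √29539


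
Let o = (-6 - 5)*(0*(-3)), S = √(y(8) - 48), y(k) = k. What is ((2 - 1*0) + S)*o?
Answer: 0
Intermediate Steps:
S = 2*I*√10 (S = √(8 - 48) = √(-40) = 2*I*√10 ≈ 6.3246*I)
o = 0 (o = -11*0 = 0)
((2 - 1*0) + S)*o = ((2 - 1*0) + 2*I*√10)*0 = ((2 + 0) + 2*I*√10)*0 = (2 + 2*I*√10)*0 = 0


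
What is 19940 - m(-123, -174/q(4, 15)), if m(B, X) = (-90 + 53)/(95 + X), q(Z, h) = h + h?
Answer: 8893425/446 ≈ 19940.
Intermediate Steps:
q(Z, h) = 2*h
m(B, X) = -37/(95 + X)
19940 - m(-123, -174/q(4, 15)) = 19940 - (-37)/(95 - 174/(2*15)) = 19940 - (-37)/(95 - 174/30) = 19940 - (-37)/(95 - 174*1/30) = 19940 - (-37)/(95 - 29/5) = 19940 - (-37)/446/5 = 19940 - (-37)*5/446 = 19940 - 1*(-185/446) = 19940 + 185/446 = 8893425/446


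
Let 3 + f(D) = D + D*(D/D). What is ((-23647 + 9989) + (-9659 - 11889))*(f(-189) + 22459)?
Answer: -777278068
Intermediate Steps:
f(D) = -3 + 2*D (f(D) = -3 + (D + D*(D/D)) = -3 + (D + D*1) = -3 + (D + D) = -3 + 2*D)
((-23647 + 9989) + (-9659 - 11889))*(f(-189) + 22459) = ((-23647 + 9989) + (-9659 - 11889))*((-3 + 2*(-189)) + 22459) = (-13658 - 21548)*((-3 - 378) + 22459) = -35206*(-381 + 22459) = -35206*22078 = -777278068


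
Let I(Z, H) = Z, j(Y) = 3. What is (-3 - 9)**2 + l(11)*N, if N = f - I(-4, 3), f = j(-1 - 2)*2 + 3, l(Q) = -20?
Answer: -116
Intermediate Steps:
f = 9 (f = 3*2 + 3 = 6 + 3 = 9)
N = 13 (N = 9 - 1*(-4) = 9 + 4 = 13)
(-3 - 9)**2 + l(11)*N = (-3 - 9)**2 - 20*13 = (-12)**2 - 260 = 144 - 260 = -116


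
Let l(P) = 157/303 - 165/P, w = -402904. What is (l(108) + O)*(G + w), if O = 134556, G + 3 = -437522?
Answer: -45685902066045/404 ≈ -1.1308e+11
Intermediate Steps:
G = -437525 (G = -3 - 437522 = -437525)
l(P) = 157/303 - 165/P (l(P) = 157*(1/303) - 165/P = 157/303 - 165/P)
(l(108) + O)*(G + w) = ((157/303 - 165/108) + 134556)*(-437525 - 402904) = ((157/303 - 165*1/108) + 134556)*(-840429) = ((157/303 - 55/36) + 134556)*(-840429) = (-3671/3636 + 134556)*(-840429) = (489241945/3636)*(-840429) = -45685902066045/404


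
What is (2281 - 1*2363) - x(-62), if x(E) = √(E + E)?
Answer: -82 - 2*I*√31 ≈ -82.0 - 11.136*I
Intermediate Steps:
x(E) = √2*√E (x(E) = √(2*E) = √2*√E)
(2281 - 1*2363) - x(-62) = (2281 - 1*2363) - √2*√(-62) = (2281 - 2363) - √2*I*√62 = -82 - 2*I*√31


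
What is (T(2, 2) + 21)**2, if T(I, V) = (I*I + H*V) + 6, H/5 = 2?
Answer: 2601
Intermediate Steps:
H = 10 (H = 5*2 = 10)
T(I, V) = 6 + I**2 + 10*V (T(I, V) = (I*I + 10*V) + 6 = (I**2 + 10*V) + 6 = 6 + I**2 + 10*V)
(T(2, 2) + 21)**2 = ((6 + 2**2 + 10*2) + 21)**2 = ((6 + 4 + 20) + 21)**2 = (30 + 21)**2 = 51**2 = 2601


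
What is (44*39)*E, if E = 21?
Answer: 36036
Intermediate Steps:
(44*39)*E = (44*39)*21 = 1716*21 = 36036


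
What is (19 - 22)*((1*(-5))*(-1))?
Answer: -15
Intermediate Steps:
(19 - 22)*((1*(-5))*(-1)) = -(-15)*(-1) = -3*5 = -15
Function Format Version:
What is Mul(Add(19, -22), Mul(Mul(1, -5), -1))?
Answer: -15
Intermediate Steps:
Mul(Add(19, -22), Mul(Mul(1, -5), -1)) = Mul(-3, Mul(-5, -1)) = Mul(-3, 5) = -15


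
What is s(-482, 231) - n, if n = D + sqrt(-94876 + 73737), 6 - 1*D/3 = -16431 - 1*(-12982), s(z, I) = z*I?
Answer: -121707 - I*sqrt(21139) ≈ -1.2171e+5 - 145.39*I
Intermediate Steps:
s(z, I) = I*z
D = 10365 (D = 18 - 3*(-16431 - 1*(-12982)) = 18 - 3*(-16431 + 12982) = 18 - 3*(-3449) = 18 + 10347 = 10365)
n = 10365 + I*sqrt(21139) (n = 10365 + sqrt(-94876 + 73737) = 10365 + sqrt(-21139) = 10365 + I*sqrt(21139) ≈ 10365.0 + 145.39*I)
s(-482, 231) - n = 231*(-482) - (10365 + I*sqrt(21139)) = -111342 + (-10365 - I*sqrt(21139)) = -121707 - I*sqrt(21139)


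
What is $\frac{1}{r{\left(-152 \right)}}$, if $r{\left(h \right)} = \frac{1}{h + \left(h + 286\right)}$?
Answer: $-18$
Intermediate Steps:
$r{\left(h \right)} = \frac{1}{286 + 2 h}$ ($r{\left(h \right)} = \frac{1}{h + \left(286 + h\right)} = \frac{1}{286 + 2 h}$)
$\frac{1}{r{\left(-152 \right)}} = \frac{1}{\frac{1}{2} \frac{1}{143 - 152}} = \frac{1}{\frac{1}{2} \frac{1}{-9}} = \frac{1}{\frac{1}{2} \left(- \frac{1}{9}\right)} = \frac{1}{- \frac{1}{18}} = -18$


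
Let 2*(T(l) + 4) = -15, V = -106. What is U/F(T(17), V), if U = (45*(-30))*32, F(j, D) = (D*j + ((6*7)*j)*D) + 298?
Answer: -8640/10543 ≈ -0.81950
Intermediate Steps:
T(l) = -23/2 (T(l) = -4 + (½)*(-15) = -4 - 15/2 = -23/2)
F(j, D) = 298 + 43*D*j (F(j, D) = (D*j + (42*j)*D) + 298 = (D*j + 42*D*j) + 298 = 43*D*j + 298 = 298 + 43*D*j)
U = -43200 (U = -1350*32 = -43200)
U/F(T(17), V) = -43200/(298 + 43*(-106)*(-23/2)) = -43200/(298 + 52417) = -43200/52715 = -43200*1/52715 = -8640/10543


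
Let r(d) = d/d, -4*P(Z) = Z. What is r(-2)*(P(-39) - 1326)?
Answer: -5265/4 ≈ -1316.3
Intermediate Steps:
P(Z) = -Z/4
r(d) = 1
r(-2)*(P(-39) - 1326) = 1*(-¼*(-39) - 1326) = 1*(39/4 - 1326) = 1*(-5265/4) = -5265/4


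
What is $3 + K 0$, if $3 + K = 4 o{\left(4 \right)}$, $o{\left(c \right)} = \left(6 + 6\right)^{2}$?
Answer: $3$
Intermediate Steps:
$o{\left(c \right)} = 144$ ($o{\left(c \right)} = 12^{2} = 144$)
$K = 573$ ($K = -3 + 4 \cdot 144 = -3 + 576 = 573$)
$3 + K 0 = 3 + 573 \cdot 0 = 3 + 0 = 3$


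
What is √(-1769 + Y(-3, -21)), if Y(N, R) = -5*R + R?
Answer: I*√1685 ≈ 41.049*I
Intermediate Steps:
Y(N, R) = -4*R
√(-1769 + Y(-3, -21)) = √(-1769 - 4*(-21)) = √(-1769 + 84) = √(-1685) = I*√1685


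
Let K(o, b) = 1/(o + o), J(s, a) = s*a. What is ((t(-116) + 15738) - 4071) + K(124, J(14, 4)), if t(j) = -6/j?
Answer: 83909465/7192 ≈ 11667.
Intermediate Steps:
J(s, a) = a*s
K(o, b) = 1/(2*o)
((t(-116) + 15738) - 4071) + K(124, J(14, 4)) = ((-6/(-116) + 15738) - 4071) + (½)/124 = ((-6*(-1/116) + 15738) - 4071) + (½)*(1/124) = ((3/58 + 15738) - 4071) + 1/248 = (912807/58 - 4071) + 1/248 = 676689/58 + 1/248 = 83909465/7192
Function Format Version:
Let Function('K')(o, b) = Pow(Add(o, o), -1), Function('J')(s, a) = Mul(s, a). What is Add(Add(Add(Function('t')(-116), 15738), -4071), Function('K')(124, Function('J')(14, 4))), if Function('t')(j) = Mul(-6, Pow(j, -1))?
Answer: Rational(83909465, 7192) ≈ 11667.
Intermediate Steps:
Function('J')(s, a) = Mul(a, s)
Function('K')(o, b) = Mul(Rational(1, 2), Pow(o, -1)) (Function('K')(o, b) = Pow(Mul(2, o), -1) = Mul(Rational(1, 2), Pow(o, -1)))
Add(Add(Add(Function('t')(-116), 15738), -4071), Function('K')(124, Function('J')(14, 4))) = Add(Add(Add(Mul(-6, Pow(-116, -1)), 15738), -4071), Mul(Rational(1, 2), Pow(124, -1))) = Add(Add(Add(Mul(-6, Rational(-1, 116)), 15738), -4071), Mul(Rational(1, 2), Rational(1, 124))) = Add(Add(Add(Rational(3, 58), 15738), -4071), Rational(1, 248)) = Add(Add(Rational(912807, 58), -4071), Rational(1, 248)) = Add(Rational(676689, 58), Rational(1, 248)) = Rational(83909465, 7192)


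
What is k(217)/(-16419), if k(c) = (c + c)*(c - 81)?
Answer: -59024/16419 ≈ -3.5949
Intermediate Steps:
k(c) = 2*c*(-81 + c) (k(c) = (2*c)*(-81 + c) = 2*c*(-81 + c))
k(217)/(-16419) = (2*217*(-81 + 217))/(-16419) = (2*217*136)*(-1/16419) = 59024*(-1/16419) = -59024/16419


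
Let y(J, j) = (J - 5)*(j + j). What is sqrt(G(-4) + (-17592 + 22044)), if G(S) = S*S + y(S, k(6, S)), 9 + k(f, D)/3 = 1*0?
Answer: sqrt(4954) ≈ 70.385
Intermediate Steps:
k(f, D) = -27 (k(f, D) = -27 + 3*(1*0) = -27 + 3*0 = -27 + 0 = -27)
y(J, j) = 2*j*(-5 + J) (y(J, j) = (-5 + J)*(2*j) = 2*j*(-5 + J))
G(S) = 270 + S**2 - 54*S (G(S) = S*S + 2*(-27)*(-5 + S) = S**2 + (270 - 54*S) = 270 + S**2 - 54*S)
sqrt(G(-4) + (-17592 + 22044)) = sqrt((270 + (-4)**2 - 54*(-4)) + (-17592 + 22044)) = sqrt((270 + 16 + 216) + 4452) = sqrt(502 + 4452) = sqrt(4954)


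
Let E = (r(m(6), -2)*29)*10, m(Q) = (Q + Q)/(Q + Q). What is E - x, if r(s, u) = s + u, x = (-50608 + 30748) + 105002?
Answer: -85432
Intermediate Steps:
x = 85142 (x = -19860 + 105002 = 85142)
m(Q) = 1 (m(Q) = (2*Q)/((2*Q)) = (2*Q)*(1/(2*Q)) = 1)
E = -290 (E = ((1 - 2)*29)*10 = -1*29*10 = -29*10 = -290)
E - x = -290 - 1*85142 = -290 - 85142 = -85432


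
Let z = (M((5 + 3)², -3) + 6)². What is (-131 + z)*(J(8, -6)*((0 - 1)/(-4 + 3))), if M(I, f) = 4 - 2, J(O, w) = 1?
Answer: -67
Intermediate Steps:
M(I, f) = 2
z = 64 (z = (2 + 6)² = 8² = 64)
(-131 + z)*(J(8, -6)*((0 - 1)/(-4 + 3))) = (-131 + 64)*(1*((0 - 1)/(-4 + 3))) = -67*(-1/(-1)) = -67*(-1*(-1)) = -67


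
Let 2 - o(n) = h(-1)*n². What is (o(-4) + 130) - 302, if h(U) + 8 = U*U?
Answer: -58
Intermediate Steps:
h(U) = -8 + U² (h(U) = -8 + U*U = -8 + U²)
o(n) = 2 + 7*n² (o(n) = 2 - (-8 + (-1)²)*n² = 2 - (-8 + 1)*n² = 2 - (-7)*n² = 2 + 7*n²)
(o(-4) + 130) - 302 = ((2 + 7*(-4)²) + 130) - 302 = ((2 + 7*16) + 130) - 302 = ((2 + 112) + 130) - 302 = (114 + 130) - 302 = 244 - 302 = -58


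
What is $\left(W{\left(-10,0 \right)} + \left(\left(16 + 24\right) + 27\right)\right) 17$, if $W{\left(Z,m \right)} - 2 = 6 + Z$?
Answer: $1105$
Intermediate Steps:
$W{\left(Z,m \right)} = 8 + Z$ ($W{\left(Z,m \right)} = 2 + \left(6 + Z\right) = 8 + Z$)
$\left(W{\left(-10,0 \right)} + \left(\left(16 + 24\right) + 27\right)\right) 17 = \left(\left(8 - 10\right) + \left(\left(16 + 24\right) + 27\right)\right) 17 = \left(-2 + \left(40 + 27\right)\right) 17 = \left(-2 + 67\right) 17 = 65 \cdot 17 = 1105$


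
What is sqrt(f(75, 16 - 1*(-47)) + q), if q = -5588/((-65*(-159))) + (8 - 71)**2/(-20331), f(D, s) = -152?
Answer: I*sqrt(1027802218105455)/2594085 ≈ 12.359*I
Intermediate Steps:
q = -1909003/2594085 (q = -5588/10335 + (-63)**2*(-1/20331) = -5588*1/10335 + 3969*(-1/20331) = -5588/10335 - 49/251 = -1909003/2594085 ≈ -0.73591)
sqrt(f(75, 16 - 1*(-47)) + q) = sqrt(-152 - 1909003/2594085) = sqrt(-396209923/2594085) = I*sqrt(1027802218105455)/2594085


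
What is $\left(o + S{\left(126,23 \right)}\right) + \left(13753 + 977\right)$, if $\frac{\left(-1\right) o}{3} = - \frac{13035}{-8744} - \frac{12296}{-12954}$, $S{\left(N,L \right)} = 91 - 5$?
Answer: $\frac{279562647729}{18878296} \approx 14809.0$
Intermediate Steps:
$S{\left(N,L \right)} = 86$
$o = - \frac{138185807}{18878296}$ ($o = - 3 \left(- \frac{13035}{-8744} - \frac{12296}{-12954}\right) = - 3 \left(\left(-13035\right) \left(- \frac{1}{8744}\right) - - \frac{6148}{6477}\right) = - 3 \left(\frac{13035}{8744} + \frac{6148}{6477}\right) = \left(-3\right) \frac{138185807}{56634888} = - \frac{138185807}{18878296} \approx -7.3198$)
$\left(o + S{\left(126,23 \right)}\right) + \left(13753 + 977\right) = \left(- \frac{138185807}{18878296} + 86\right) + \left(13753 + 977\right) = \frac{1485347649}{18878296} + 14730 = \frac{279562647729}{18878296}$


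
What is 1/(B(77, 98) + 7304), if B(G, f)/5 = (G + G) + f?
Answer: 1/8564 ≈ 0.00011677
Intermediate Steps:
B(G, f) = 5*f + 10*G (B(G, f) = 5*((G + G) + f) = 5*(2*G + f) = 5*(f + 2*G) = 5*f + 10*G)
1/(B(77, 98) + 7304) = 1/((5*98 + 10*77) + 7304) = 1/((490 + 770) + 7304) = 1/(1260 + 7304) = 1/8564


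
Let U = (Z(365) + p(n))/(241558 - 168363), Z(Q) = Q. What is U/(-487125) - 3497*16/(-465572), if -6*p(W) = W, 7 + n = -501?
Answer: 1496231062618343/12450017182348125 ≈ 0.12018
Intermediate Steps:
n = -508 (n = -7 - 501 = -508)
p(W) = -W/6
U = 1349/219585 (U = (365 - ⅙*(-508))/(241558 - 168363) = (365 + 254/3)/73195 = (1349/3)*(1/73195) = 1349/219585 ≈ 0.0061434)
U/(-487125) - 3497*16/(-465572) = (1349/219585)/(-487125) - 3497*16/(-465572) = (1349/219585)*(-1/487125) - 55952*(-1/465572) = -1349/106965343125 + 13988/116393 = 1496231062618343/12450017182348125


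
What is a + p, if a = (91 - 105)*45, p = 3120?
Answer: 2490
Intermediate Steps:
a = -630 (a = -14*45 = -630)
a + p = -630 + 3120 = 2490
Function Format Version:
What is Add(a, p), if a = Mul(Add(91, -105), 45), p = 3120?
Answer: 2490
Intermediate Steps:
a = -630 (a = Mul(-14, 45) = -630)
Add(a, p) = Add(-630, 3120) = 2490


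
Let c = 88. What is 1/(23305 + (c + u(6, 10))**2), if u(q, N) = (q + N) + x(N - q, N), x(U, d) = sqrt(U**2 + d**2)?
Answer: 34237/1167153545 - 416*sqrt(29)/1167153545 ≈ 2.7414e-5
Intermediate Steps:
u(q, N) = N + q + sqrt(N**2 + (N - q)**2) (u(q, N) = (q + N) + sqrt((N - q)**2 + N**2) = (N + q) + sqrt(N**2 + (N - q)**2) = N + q + sqrt(N**2 + (N - q)**2))
1/(23305 + (c + u(6, 10))**2) = 1/(23305 + (88 + (10 + 6 + sqrt(10**2 + (10 - 1*6)**2)))**2) = 1/(23305 + (88 + (10 + 6 + sqrt(100 + (10 - 6)**2)))**2) = 1/(23305 + (88 + (10 + 6 + sqrt(100 + 4**2)))**2) = 1/(23305 + (88 + (10 + 6 + sqrt(100 + 16)))**2) = 1/(23305 + (88 + (10 + 6 + sqrt(116)))**2) = 1/(23305 + (88 + (10 + 6 + 2*sqrt(29)))**2) = 1/(23305 + (88 + (16 + 2*sqrt(29)))**2) = 1/(23305 + (104 + 2*sqrt(29))**2)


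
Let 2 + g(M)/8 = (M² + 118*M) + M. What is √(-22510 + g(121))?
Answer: √209794 ≈ 458.03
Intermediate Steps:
g(M) = -16 + 8*M² + 952*M (g(M) = -16 + 8*((M² + 118*M) + M) = -16 + 8*(M² + 119*M) = -16 + (8*M² + 952*M) = -16 + 8*M² + 952*M)
√(-22510 + g(121)) = √(-22510 + (-16 + 8*121² + 952*121)) = √(-22510 + (-16 + 8*14641 + 115192)) = √(-22510 + (-16 + 117128 + 115192)) = √(-22510 + 232304) = √209794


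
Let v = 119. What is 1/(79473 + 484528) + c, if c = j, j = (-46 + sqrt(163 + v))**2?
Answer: 1352474399/564001 - 92*sqrt(282) ≈ 853.06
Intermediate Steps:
j = (-46 + sqrt(282))**2 (j = (-46 + sqrt(163 + 119))**2 = (-46 + sqrt(282))**2 ≈ 853.06)
c = (46 - sqrt(282))**2 ≈ 853.06
1/(79473 + 484528) + c = 1/(79473 + 484528) + (46 - sqrt(282))**2 = 1/564001 + (46 - sqrt(282))**2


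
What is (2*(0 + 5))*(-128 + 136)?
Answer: 80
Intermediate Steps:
(2*(0 + 5))*(-128 + 136) = (2*5)*8 = 10*8 = 80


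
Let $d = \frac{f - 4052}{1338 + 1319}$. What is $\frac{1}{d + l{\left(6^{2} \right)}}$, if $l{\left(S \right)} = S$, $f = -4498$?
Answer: $\frac{2657}{87102} \approx 0.030504$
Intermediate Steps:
$d = - \frac{8550}{2657}$ ($d = \frac{-4498 - 4052}{1338 + 1319} = - \frac{8550}{2657} \approx -3.2179$)
$\frac{1}{d + l{\left(6^{2} \right)}} = \frac{1}{- \frac{8550}{2657} + 6^{2}} = \frac{1}{- \frac{8550}{2657} + 36} = \frac{1}{\frac{87102}{2657}} = \frac{2657}{87102}$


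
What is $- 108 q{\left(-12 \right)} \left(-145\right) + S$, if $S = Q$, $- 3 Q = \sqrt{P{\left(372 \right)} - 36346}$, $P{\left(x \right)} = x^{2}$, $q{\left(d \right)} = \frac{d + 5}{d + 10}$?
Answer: $54810 - \frac{\sqrt{102038}}{3} \approx 54704.0$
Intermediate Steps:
$q{\left(d \right)} = \frac{5 + d}{10 + d}$
$Q = - \frac{\sqrt{102038}}{3}$ ($Q = - \frac{\sqrt{372^{2} - 36346}}{3} = - \frac{\sqrt{138384 - 36346}}{3} = - \frac{\sqrt{102038}}{3} \approx -106.48$)
$S = - \frac{\sqrt{102038}}{3} \approx -106.48$
$- 108 q{\left(-12 \right)} \left(-145\right) + S = - 108 \frac{5 - 12}{10 - 12} \left(-145\right) - \frac{\sqrt{102038}}{3} = - 108 \frac{1}{-2} \left(-7\right) \left(-145\right) - \frac{\sqrt{102038}}{3} = - 108 \left(\left(- \frac{1}{2}\right) \left(-7\right)\right) \left(-145\right) - \frac{\sqrt{102038}}{3} = \left(-108\right) \frac{7}{2} \left(-145\right) - \frac{\sqrt{102038}}{3} = \left(-378\right) \left(-145\right) - \frac{\sqrt{102038}}{3} = 54810 - \frac{\sqrt{102038}}{3}$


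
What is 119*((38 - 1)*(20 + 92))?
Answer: 493136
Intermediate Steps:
119*((38 - 1)*(20 + 92)) = 119*(37*112) = 119*4144 = 493136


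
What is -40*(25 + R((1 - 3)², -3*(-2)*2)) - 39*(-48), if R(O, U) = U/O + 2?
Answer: 672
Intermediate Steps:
R(O, U) = 2 + U/O (R(O, U) = U/O + 2 = 2 + U/O)
-40*(25 + R((1 - 3)², -3*(-2)*2)) - 39*(-48) = -40*(25 + (2 + (-3*(-2)*2)/((1 - 3)²))) - 39*(-48) = -40*(25 + (2 + (6*2)/((-2)²))) + 1872 = -40*(25 + (2 + 12/4)) + 1872 = -40*(25 + (2 + 12*(¼))) + 1872 = -40*(25 + (2 + 3)) + 1872 = -40*(25 + 5) + 1872 = -40*30 + 1872 = -1200 + 1872 = 672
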